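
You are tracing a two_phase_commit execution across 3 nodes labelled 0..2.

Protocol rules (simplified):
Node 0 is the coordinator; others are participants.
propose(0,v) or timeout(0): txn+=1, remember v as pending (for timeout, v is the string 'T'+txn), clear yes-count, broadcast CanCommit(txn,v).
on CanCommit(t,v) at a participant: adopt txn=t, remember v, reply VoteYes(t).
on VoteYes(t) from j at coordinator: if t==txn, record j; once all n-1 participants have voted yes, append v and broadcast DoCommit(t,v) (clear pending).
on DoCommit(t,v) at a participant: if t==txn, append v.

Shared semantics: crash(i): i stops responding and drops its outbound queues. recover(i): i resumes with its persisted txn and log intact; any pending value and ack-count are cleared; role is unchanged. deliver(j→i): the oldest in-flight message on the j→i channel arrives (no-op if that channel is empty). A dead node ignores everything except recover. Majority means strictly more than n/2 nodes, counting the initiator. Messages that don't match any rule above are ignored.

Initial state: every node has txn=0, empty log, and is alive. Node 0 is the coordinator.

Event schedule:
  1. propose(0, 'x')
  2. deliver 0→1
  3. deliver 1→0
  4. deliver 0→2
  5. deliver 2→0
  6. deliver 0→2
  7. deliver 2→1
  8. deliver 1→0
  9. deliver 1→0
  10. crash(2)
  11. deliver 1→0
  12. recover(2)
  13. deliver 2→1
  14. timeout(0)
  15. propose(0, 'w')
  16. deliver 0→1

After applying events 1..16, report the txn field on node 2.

e1 propose(0,'x'): 0[coor,t=1,-]
e2 deliver 0→1: 1[part,t=1,-]
e3 deliver 1→0: ·
e4 deliver 0→2: 2[part,t=1,-]
e5 deliver 2→0: 0[coor,t=1,x]
e6 deliver 0→2: 2[part,t=1,x]
e7 deliver 2→1: ·
e8 deliver 1→0: ·
e9 deliver 1→0: ·
e10 crash(2): 2[✗part,t=1,x]
e11 deliver 1→0: ·
e12 recover(2): 2[part,t=1,x]
e13 deliver 2→1: ·
e14 timeout(0): 0[coor,t=2,x]
e15 propose(0,'w'): 0[coor,t=3,x]
e16 deliver 0→1: 1[part,t=1,x]

1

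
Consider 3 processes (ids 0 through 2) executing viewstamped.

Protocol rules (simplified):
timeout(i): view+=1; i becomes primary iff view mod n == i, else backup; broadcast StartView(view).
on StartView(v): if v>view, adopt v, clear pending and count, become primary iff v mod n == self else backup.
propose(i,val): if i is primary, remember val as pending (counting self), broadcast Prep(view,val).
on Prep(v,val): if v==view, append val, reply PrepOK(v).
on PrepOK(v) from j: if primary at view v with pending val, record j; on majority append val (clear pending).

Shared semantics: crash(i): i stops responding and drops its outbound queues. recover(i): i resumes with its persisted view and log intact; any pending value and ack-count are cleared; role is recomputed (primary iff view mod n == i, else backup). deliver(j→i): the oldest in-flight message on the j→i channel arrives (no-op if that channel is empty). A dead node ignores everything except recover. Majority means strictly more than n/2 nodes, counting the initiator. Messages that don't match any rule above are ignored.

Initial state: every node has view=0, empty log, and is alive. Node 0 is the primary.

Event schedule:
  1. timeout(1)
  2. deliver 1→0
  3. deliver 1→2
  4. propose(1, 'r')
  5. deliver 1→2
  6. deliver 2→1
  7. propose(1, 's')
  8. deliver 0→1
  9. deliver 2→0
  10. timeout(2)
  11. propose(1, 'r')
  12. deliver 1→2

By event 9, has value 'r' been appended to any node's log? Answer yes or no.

1. timeout(1):  <1:prim v1 ->
2. deliver 1→0:  <0:back v1 ->
3. deliver 1→2:  <2:back v1 ->
4. propose(1,'r'):  nop
5. deliver 1→2:  <2:back v1 r>
6. deliver 2→1:  <1:prim v1 r>
7. propose(1,'s'):  nop
8. deliver 0→1:  nop
9. deliver 2→0:  nop

yes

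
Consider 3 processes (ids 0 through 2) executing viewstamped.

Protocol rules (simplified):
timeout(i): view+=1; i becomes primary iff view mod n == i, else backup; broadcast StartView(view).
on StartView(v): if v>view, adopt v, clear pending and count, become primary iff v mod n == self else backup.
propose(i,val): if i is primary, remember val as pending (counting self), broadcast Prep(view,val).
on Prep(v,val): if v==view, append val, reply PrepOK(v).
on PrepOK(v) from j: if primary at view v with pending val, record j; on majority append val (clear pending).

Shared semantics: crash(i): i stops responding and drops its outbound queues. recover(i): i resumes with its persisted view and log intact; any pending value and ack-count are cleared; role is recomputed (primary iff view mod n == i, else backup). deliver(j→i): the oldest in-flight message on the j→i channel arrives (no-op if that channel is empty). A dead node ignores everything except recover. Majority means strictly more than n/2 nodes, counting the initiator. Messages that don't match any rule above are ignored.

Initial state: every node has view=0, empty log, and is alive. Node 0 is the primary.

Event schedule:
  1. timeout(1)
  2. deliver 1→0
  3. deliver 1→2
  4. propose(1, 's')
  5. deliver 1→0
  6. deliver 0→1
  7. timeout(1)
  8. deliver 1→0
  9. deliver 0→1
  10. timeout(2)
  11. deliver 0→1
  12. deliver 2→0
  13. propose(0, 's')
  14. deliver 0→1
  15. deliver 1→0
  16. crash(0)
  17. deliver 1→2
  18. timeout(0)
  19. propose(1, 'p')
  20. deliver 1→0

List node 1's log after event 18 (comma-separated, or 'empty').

after 1 — timeout(1): n1:prim/v1/[-]
after 2 — deliver 1→0: n0:back/v1/[-]
after 3 — deliver 1→2: n2:back/v1/[-]
after 4 — propose(1,'s'): ·
after 5 — deliver 1→0: n0:back/v1/[s]
after 6 — deliver 0→1: n1:prim/v1/[s]
after 7 — timeout(1): n1:back/v2/[s]
after 8 — deliver 1→0: n0:back/v2/[s]
after 9 — deliver 0→1: ·
after 10 — timeout(2): n2:prim/v2/[-]
after 11 — deliver 0→1: ·
after 12 — deliver 2→0: ·
after 13 — propose(0,'s'): ·
after 14 — deliver 0→1: ·
after 15 — deliver 1→0: ·
after 16 — crash(0): n0:✗back/v2/[s]
after 17 — deliver 1→2: ·
after 18 — timeout(0): ·

s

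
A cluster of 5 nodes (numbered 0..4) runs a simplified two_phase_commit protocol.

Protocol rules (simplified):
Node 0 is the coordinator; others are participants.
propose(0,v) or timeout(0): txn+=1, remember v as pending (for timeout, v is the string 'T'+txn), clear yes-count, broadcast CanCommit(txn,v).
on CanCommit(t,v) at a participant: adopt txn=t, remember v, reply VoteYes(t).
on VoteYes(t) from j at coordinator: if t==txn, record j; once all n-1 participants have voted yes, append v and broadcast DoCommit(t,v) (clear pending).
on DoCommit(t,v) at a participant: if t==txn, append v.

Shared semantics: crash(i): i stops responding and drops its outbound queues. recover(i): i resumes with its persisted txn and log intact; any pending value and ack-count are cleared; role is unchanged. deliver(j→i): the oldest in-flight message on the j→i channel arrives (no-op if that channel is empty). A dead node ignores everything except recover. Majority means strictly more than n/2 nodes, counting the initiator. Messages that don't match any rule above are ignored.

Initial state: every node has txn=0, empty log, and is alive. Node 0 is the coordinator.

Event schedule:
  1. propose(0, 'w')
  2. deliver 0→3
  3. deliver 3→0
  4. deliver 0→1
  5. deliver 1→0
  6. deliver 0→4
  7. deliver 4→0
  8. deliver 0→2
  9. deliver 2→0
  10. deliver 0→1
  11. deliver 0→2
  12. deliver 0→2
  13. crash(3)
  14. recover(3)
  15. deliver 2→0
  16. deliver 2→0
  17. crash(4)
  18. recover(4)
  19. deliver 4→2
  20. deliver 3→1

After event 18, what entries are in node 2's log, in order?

e1 propose(0,'w'): 0[coor,t=1,-]
e2 deliver 0→3: 3[part,t=1,-]
e3 deliver 3→0: ·
e4 deliver 0→1: 1[part,t=1,-]
e5 deliver 1→0: ·
e6 deliver 0→4: 4[part,t=1,-]
e7 deliver 4→0: ·
e8 deliver 0→2: 2[part,t=1,-]
e9 deliver 2→0: 0[coor,t=1,w]
e10 deliver 0→1: 1[part,t=1,w]
e11 deliver 0→2: 2[part,t=1,w]
e12 deliver 0→2: ·
e13 crash(3): 3[✗part,t=1,-]
e14 recover(3): 3[part,t=1,-]
e15 deliver 2→0: ·
e16 deliver 2→0: ·
e17 crash(4): 4[✗part,t=1,-]
e18 recover(4): 4[part,t=1,-]

w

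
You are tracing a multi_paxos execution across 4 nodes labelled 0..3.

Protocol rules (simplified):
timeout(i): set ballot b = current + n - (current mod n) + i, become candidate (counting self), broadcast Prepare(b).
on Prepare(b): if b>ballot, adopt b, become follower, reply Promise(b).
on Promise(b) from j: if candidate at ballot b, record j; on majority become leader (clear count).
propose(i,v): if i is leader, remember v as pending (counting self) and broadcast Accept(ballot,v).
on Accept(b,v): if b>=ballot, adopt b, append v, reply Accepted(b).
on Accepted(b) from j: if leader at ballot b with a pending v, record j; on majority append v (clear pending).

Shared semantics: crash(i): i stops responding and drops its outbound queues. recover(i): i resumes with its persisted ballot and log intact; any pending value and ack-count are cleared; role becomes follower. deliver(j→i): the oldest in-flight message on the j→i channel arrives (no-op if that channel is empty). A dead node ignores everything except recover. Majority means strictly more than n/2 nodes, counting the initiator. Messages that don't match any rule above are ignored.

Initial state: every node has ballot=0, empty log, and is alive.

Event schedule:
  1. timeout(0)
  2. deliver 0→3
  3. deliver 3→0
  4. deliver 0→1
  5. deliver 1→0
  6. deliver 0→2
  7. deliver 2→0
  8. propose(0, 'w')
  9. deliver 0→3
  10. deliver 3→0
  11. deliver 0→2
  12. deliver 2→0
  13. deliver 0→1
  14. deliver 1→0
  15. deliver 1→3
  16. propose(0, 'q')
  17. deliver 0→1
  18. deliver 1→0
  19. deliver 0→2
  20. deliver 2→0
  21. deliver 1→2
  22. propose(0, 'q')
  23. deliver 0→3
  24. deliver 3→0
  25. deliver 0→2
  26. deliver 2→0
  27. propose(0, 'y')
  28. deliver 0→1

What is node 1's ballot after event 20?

4

step 1 timeout(0): 0={cand,b=4,log=-}
step 2 deliver 0→3: 3={foll,b=4,log=-}
step 3 deliver 3→0: —
step 4 deliver 0→1: 1={foll,b=4,log=-}
step 5 deliver 1→0: 0={lead,b=4,log=-}
step 6 deliver 0→2: 2={foll,b=4,log=-}
step 7 deliver 2→0: —
step 8 propose(0,'w'): —
step 9 deliver 0→3: 3={foll,b=4,log=w}
step 10 deliver 3→0: —
step 11 deliver 0→2: 2={foll,b=4,log=w}
step 12 deliver 2→0: 0={lead,b=4,log=w}
step 13 deliver 0→1: 1={foll,b=4,log=w}
step 14 deliver 1→0: —
step 15 deliver 1→3: —
step 16 propose(0,'q'): —
step 17 deliver 0→1: 1={foll,b=4,log=w,q}
step 18 deliver 1→0: —
step 19 deliver 0→2: 2={foll,b=4,log=w,q}
step 20 deliver 2→0: 0={lead,b=4,log=w,q}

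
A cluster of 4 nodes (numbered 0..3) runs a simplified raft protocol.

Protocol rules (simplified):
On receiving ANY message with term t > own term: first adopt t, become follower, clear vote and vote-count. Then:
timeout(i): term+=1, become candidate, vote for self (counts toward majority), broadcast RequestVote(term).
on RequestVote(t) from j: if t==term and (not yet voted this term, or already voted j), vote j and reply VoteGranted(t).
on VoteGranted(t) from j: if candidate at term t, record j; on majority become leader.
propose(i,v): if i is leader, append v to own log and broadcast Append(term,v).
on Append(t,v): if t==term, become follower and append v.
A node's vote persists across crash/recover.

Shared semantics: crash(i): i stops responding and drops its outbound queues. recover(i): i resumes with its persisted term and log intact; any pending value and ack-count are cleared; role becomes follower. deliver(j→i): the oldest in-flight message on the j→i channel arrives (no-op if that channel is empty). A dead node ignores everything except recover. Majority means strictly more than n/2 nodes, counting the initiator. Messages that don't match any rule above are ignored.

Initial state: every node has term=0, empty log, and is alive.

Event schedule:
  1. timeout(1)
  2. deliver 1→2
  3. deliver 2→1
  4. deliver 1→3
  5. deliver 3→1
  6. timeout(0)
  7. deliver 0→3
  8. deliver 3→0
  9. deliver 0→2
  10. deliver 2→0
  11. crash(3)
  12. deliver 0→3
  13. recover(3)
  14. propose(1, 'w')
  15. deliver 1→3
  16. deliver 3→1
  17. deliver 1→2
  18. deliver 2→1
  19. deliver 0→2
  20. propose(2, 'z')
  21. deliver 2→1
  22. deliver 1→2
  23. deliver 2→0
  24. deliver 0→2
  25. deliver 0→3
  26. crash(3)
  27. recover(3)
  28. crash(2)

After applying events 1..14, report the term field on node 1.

after 1 — timeout(1): n1:cand/t1/[-]
after 2 — deliver 1→2: n2:foll/t1/[-]
after 3 — deliver 2→1: ·
after 4 — deliver 1→3: n3:foll/t1/[-]
after 5 — deliver 3→1: n1:lead/t1/[-]
after 6 — timeout(0): n0:cand/t1/[-]
after 7 — deliver 0→3: ·
after 8 — deliver 3→0: ·
after 9 — deliver 0→2: ·
after 10 — deliver 2→0: ·
after 11 — crash(3): n3:✗foll/t1/[-]
after 12 — deliver 0→3: ·
after 13 — recover(3): n3:foll/t1/[-]
after 14 — propose(1,'w'): n1:lead/t1/[w]

1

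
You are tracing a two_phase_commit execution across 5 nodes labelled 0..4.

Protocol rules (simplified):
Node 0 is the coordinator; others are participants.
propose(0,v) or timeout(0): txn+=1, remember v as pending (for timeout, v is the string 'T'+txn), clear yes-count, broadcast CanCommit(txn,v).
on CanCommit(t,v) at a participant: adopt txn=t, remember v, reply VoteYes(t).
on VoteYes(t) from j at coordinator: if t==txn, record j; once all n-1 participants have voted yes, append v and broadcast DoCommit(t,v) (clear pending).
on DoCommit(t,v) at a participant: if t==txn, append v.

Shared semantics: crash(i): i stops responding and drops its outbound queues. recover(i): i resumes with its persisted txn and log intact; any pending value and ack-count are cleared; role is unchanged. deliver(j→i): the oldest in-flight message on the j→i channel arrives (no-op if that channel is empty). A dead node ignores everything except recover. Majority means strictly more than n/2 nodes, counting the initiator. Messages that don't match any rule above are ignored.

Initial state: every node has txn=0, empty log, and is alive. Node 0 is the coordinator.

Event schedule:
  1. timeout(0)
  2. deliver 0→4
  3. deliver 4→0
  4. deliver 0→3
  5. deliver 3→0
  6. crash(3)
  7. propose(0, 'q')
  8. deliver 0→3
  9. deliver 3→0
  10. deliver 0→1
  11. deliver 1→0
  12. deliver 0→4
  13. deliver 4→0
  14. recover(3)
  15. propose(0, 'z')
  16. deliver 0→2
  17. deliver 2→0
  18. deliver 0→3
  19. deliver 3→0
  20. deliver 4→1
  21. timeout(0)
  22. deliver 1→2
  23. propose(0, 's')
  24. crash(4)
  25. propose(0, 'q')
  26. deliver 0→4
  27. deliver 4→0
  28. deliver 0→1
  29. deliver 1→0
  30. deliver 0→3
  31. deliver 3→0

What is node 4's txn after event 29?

2

[1] timeout(0) → N0(coor t1 [-])
[2] deliver 0→4 → N4(part t1 [-])
[3] deliver 4→0 → ∅
[4] deliver 0→3 → N3(part t1 [-])
[5] deliver 3→0 → ∅
[6] crash(3) → N3(✗part t1 [-])
[7] propose(0,'q') → N0(coor t2 [-])
[8] deliver 0→3 → ∅
[9] deliver 3→0 → ∅
[10] deliver 0→1 → N1(part t1 [-])
[11] deliver 1→0 → ∅
[12] deliver 0→4 → N4(part t2 [-])
[13] deliver 4→0 → ∅
[14] recover(3) → N3(part t1 [-])
[15] propose(0,'z') → N0(coor t3 [-])
[16] deliver 0→2 → N2(part t1 [-])
[17] deliver 2→0 → ∅
[18] deliver 0→3 → N3(part t2 [-])
[19] deliver 3→0 → ∅
[20] deliver 4→1 → ∅
[21] timeout(0) → N0(coor t4 [-])
[22] deliver 1→2 → ∅
[23] propose(0,'s') → N0(coor t5 [-])
[24] crash(4) → N4(✗part t2 [-])
[25] propose(0,'q') → N0(coor t6 [-])
[26] deliver 0→4 → ∅
[27] deliver 4→0 → ∅
[28] deliver 0→1 → N1(part t2 [-])
[29] deliver 1→0 → ∅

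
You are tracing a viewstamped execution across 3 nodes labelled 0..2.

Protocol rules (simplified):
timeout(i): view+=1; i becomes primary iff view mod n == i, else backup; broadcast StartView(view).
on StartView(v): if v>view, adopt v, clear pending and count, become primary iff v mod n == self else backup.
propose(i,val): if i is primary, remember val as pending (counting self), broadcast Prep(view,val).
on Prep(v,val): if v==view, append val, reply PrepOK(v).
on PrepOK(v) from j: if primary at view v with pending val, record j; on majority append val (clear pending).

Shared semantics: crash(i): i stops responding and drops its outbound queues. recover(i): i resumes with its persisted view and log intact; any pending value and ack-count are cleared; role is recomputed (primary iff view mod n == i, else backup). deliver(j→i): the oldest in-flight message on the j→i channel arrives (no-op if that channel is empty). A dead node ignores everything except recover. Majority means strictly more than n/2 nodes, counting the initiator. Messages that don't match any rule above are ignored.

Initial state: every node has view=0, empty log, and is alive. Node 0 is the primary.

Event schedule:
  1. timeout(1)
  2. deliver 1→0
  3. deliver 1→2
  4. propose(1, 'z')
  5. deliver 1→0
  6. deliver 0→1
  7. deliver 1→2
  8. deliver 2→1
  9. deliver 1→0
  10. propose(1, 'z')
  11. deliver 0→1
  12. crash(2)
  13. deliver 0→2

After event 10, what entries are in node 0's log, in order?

after 1 — timeout(1): n1:prim/v1/[-]
after 2 — deliver 1→0: n0:back/v1/[-]
after 3 — deliver 1→2: n2:back/v1/[-]
after 4 — propose(1,'z'): ·
after 5 — deliver 1→0: n0:back/v1/[z]
after 6 — deliver 0→1: n1:prim/v1/[z]
after 7 — deliver 1→2: n2:back/v1/[z]
after 8 — deliver 2→1: ·
after 9 — deliver 1→0: ·
after 10 — propose(1,'z'): ·

z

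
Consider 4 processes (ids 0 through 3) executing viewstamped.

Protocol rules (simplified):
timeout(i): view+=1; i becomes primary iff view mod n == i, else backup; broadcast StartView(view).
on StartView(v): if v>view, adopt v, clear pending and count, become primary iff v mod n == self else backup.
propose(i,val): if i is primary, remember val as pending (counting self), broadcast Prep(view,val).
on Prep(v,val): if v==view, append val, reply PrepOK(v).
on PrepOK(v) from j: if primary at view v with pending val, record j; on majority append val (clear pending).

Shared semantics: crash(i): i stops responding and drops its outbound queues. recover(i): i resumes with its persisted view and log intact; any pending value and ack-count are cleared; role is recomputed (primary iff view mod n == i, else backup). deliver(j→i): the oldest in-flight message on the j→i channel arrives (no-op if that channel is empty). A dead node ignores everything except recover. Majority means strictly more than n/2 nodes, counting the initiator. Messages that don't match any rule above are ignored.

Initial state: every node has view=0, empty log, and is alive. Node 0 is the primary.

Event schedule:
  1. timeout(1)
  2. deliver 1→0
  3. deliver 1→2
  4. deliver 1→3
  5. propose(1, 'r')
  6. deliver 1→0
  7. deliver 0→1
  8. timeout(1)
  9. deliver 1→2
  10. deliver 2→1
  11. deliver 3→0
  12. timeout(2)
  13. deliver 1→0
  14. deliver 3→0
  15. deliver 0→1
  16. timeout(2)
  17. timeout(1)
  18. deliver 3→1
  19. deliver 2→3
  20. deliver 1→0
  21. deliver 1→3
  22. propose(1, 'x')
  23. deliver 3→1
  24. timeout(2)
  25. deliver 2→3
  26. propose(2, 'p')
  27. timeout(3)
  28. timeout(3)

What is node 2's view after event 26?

e1 timeout(1): 1[prim,v=1,-]
e2 deliver 1→0: 0[back,v=1,-]
e3 deliver 1→2: 2[back,v=1,-]
e4 deliver 1→3: 3[back,v=1,-]
e5 propose(1,'r'): ·
e6 deliver 1→0: 0[back,v=1,r]
e7 deliver 0→1: ·
e8 timeout(1): 1[back,v=2,-]
e9 deliver 1→2: 2[back,v=1,r]
e10 deliver 2→1: ·
e11 deliver 3→0: ·
e12 timeout(2): 2[prim,v=2,r]
e13 deliver 1→0: 0[back,v=2,r]
e14 deliver 3→0: ·
e15 deliver 0→1: ·
e16 timeout(2): 2[back,v=3,r]
e17 timeout(1): 1[back,v=3,-]
e18 deliver 3→1: ·
e19 deliver 2→3: 3[back,v=2,-]
e20 deliver 1→0: 0[back,v=3,r]
e21 deliver 1→3: ·
e22 propose(1,'x'): ·
e23 deliver 3→1: ·
e24 timeout(2): 2[back,v=4,r]
e25 deliver 2→3: 3[prim,v=3,-]
e26 propose(2,'p'): ·

4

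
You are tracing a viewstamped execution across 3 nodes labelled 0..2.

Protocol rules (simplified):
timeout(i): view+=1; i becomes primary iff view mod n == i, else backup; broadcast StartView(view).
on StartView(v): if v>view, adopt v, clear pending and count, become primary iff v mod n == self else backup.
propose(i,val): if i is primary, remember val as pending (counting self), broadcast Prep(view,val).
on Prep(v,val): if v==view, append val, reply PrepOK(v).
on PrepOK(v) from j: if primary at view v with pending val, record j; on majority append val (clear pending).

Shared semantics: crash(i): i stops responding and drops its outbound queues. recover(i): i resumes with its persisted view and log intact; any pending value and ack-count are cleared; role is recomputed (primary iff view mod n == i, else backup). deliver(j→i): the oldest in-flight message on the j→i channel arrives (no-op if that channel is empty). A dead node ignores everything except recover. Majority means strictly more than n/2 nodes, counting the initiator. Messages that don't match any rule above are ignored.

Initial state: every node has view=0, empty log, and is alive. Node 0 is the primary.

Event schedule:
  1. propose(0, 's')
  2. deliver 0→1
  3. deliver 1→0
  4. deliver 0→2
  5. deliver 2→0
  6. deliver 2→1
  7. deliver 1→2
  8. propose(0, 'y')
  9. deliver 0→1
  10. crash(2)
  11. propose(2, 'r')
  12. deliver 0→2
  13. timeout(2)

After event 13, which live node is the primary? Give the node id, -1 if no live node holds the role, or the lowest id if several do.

0

step 1 propose(0,'s'): —
step 2 deliver 0→1: 1={back,v=0,log=s}
step 3 deliver 1→0: 0={prim,v=0,log=s}
step 4 deliver 0→2: 2={back,v=0,log=s}
step 5 deliver 2→0: —
step 6 deliver 2→1: —
step 7 deliver 1→2: —
step 8 propose(0,'y'): —
step 9 deliver 0→1: 1={back,v=0,log=s,y}
step 10 crash(2): 2={✗back,v=0,log=s}
step 11 propose(2,'r'): —
step 12 deliver 0→2: —
step 13 timeout(2): —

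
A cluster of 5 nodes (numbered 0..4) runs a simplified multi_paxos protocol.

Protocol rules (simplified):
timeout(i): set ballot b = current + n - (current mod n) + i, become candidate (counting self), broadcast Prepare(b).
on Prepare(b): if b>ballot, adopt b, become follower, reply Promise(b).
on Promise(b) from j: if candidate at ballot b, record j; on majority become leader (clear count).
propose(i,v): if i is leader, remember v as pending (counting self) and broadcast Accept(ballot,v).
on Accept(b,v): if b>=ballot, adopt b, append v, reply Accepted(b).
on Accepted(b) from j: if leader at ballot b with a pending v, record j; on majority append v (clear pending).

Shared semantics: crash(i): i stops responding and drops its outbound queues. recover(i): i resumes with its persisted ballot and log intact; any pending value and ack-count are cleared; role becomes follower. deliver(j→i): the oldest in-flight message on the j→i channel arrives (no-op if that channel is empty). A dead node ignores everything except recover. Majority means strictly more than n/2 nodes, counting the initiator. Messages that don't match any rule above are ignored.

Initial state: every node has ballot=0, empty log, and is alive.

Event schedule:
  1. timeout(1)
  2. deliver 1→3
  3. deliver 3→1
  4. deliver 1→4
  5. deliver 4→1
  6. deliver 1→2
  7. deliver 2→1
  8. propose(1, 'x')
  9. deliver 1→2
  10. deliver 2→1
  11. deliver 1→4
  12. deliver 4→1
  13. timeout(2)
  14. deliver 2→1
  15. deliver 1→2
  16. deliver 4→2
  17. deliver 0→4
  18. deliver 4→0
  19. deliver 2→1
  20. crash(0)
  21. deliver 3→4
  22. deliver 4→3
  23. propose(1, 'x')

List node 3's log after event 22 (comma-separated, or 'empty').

empty

step 1 timeout(1): 1={cand,b=6,log=-}
step 2 deliver 1→3: 3={foll,b=6,log=-}
step 3 deliver 3→1: —
step 4 deliver 1→4: 4={foll,b=6,log=-}
step 5 deliver 4→1: 1={lead,b=6,log=-}
step 6 deliver 1→2: 2={foll,b=6,log=-}
step 7 deliver 2→1: —
step 8 propose(1,'x'): —
step 9 deliver 1→2: 2={foll,b=6,log=x}
step 10 deliver 2→1: —
step 11 deliver 1→4: 4={foll,b=6,log=x}
step 12 deliver 4→1: 1={lead,b=6,log=x}
step 13 timeout(2): 2={cand,b=12,log=x}
step 14 deliver 2→1: 1={foll,b=12,log=x}
step 15 deliver 1→2: —
step 16 deliver 4→2: —
step 17 deliver 0→4: —
step 18 deliver 4→0: —
step 19 deliver 2→1: —
step 20 crash(0): 0={✗foll,b=0,log=-}
step 21 deliver 3→4: —
step 22 deliver 4→3: —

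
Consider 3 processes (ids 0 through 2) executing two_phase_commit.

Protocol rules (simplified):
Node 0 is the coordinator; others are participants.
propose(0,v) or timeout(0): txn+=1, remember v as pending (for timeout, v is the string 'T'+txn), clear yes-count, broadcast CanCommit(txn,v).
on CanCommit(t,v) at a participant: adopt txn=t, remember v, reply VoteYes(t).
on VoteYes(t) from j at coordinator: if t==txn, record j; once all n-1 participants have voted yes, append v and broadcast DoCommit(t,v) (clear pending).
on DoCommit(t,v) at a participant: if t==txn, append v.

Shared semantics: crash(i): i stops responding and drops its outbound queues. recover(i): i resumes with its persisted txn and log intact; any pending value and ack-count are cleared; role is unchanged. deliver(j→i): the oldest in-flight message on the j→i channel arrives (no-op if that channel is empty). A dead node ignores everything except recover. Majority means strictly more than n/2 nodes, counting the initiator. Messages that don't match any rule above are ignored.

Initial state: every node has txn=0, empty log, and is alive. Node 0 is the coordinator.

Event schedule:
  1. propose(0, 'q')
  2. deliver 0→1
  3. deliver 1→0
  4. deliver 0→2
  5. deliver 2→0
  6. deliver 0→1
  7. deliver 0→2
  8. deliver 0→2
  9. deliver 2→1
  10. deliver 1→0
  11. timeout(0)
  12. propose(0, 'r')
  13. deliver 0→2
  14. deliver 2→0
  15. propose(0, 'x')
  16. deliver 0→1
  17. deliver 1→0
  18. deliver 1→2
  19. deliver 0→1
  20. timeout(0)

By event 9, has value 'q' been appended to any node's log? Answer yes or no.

yes

[1] propose(0,'q') → N0(coor t1 [-])
[2] deliver 0→1 → N1(part t1 [-])
[3] deliver 1→0 → ∅
[4] deliver 0→2 → N2(part t1 [-])
[5] deliver 2→0 → N0(coor t1 [q])
[6] deliver 0→1 → N1(part t1 [q])
[7] deliver 0→2 → N2(part t1 [q])
[8] deliver 0→2 → ∅
[9] deliver 2→1 → ∅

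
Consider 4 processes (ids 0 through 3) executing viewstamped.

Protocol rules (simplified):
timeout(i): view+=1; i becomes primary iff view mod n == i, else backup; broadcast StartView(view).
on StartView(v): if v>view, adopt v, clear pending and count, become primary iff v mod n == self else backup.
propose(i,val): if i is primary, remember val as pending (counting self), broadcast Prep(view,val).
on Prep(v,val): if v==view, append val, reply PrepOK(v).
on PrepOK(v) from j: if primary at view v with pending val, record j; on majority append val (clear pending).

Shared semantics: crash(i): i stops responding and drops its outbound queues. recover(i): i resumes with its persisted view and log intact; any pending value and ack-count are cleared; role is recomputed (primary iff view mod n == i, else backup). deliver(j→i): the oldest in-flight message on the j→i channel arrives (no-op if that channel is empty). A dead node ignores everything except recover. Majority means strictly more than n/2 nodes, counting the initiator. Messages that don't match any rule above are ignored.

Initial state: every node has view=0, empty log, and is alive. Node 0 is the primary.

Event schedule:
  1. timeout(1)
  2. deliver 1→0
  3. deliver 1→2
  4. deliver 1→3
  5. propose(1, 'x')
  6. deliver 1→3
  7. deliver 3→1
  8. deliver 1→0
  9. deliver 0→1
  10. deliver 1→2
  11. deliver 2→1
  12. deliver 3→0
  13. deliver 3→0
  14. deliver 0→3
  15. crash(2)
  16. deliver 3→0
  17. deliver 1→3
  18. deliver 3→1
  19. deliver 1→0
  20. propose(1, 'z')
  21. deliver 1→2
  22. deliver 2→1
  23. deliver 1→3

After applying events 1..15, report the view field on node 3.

after 1 — timeout(1): n1:prim/v1/[-]
after 2 — deliver 1→0: n0:back/v1/[-]
after 3 — deliver 1→2: n2:back/v1/[-]
after 4 — deliver 1→3: n3:back/v1/[-]
after 5 — propose(1,'x'): ·
after 6 — deliver 1→3: n3:back/v1/[x]
after 7 — deliver 3→1: ·
after 8 — deliver 1→0: n0:back/v1/[x]
after 9 — deliver 0→1: n1:prim/v1/[x]
after 10 — deliver 1→2: n2:back/v1/[x]
after 11 — deliver 2→1: ·
after 12 — deliver 3→0: ·
after 13 — deliver 3→0: ·
after 14 — deliver 0→3: ·
after 15 — crash(2): n2:✗back/v1/[x]

1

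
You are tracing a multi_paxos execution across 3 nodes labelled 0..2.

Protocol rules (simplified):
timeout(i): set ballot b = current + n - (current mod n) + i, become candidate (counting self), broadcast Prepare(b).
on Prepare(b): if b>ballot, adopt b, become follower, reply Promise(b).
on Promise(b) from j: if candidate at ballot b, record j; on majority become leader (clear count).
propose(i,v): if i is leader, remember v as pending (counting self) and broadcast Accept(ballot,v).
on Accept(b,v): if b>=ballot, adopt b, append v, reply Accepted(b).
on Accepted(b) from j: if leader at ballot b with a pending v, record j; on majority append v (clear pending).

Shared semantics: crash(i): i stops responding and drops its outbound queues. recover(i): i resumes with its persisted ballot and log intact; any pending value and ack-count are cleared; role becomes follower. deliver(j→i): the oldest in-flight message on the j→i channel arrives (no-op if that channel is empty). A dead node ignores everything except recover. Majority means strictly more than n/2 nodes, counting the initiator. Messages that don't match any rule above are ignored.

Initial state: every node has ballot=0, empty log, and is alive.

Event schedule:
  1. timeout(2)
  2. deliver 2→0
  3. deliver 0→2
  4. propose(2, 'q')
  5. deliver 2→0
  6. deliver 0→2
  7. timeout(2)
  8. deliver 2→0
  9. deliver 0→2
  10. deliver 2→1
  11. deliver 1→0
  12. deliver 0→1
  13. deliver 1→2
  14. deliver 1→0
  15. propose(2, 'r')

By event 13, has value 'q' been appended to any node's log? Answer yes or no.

1. timeout(2):  <2:cand b5 ->
2. deliver 2→0:  <0:foll b5 ->
3. deliver 0→2:  <2:lead b5 ->
4. propose(2,'q'):  nop
5. deliver 2→0:  <0:foll b5 q>
6. deliver 0→2:  <2:lead b5 q>
7. timeout(2):  <2:cand b8 q>
8. deliver 2→0:  <0:foll b8 q>
9. deliver 0→2:  <2:lead b8 q>
10. deliver 2→1:  <1:foll b5 ->
11. deliver 1→0:  nop
12. deliver 0→1:  nop
13. deliver 1→2:  nop

yes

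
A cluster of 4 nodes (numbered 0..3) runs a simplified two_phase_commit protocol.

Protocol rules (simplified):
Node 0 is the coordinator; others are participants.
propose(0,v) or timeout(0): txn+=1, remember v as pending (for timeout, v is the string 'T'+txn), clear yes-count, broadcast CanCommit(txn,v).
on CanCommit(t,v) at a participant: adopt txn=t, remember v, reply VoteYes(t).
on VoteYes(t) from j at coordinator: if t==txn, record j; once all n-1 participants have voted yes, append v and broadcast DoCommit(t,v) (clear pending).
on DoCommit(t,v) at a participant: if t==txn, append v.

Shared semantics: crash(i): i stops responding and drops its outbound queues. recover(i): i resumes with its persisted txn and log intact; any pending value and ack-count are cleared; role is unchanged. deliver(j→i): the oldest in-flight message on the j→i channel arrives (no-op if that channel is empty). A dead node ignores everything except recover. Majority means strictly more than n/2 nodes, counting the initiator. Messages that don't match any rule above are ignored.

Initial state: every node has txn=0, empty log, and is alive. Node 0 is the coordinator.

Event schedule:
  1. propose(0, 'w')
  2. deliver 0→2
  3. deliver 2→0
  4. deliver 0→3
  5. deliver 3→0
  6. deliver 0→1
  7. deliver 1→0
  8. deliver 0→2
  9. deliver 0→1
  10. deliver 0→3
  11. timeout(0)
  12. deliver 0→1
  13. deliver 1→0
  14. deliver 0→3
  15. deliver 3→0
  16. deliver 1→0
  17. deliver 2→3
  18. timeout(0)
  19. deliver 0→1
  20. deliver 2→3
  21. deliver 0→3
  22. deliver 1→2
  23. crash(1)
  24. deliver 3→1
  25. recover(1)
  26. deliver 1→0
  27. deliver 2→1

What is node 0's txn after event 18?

1. propose(0,'w'):  <0:coor t1 ->
2. deliver 0→2:  <2:part t1 ->
3. deliver 2→0:  nop
4. deliver 0→3:  <3:part t1 ->
5. deliver 3→0:  nop
6. deliver 0→1:  <1:part t1 ->
7. deliver 1→0:  <0:coor t1 w>
8. deliver 0→2:  <2:part t1 w>
9. deliver 0→1:  <1:part t1 w>
10. deliver 0→3:  <3:part t1 w>
11. timeout(0):  <0:coor t2 w>
12. deliver 0→1:  <1:part t2 w>
13. deliver 1→0:  nop
14. deliver 0→3:  <3:part t2 w>
15. deliver 3→0:  nop
16. deliver 1→0:  nop
17. deliver 2→3:  nop
18. timeout(0):  <0:coor t3 w>

3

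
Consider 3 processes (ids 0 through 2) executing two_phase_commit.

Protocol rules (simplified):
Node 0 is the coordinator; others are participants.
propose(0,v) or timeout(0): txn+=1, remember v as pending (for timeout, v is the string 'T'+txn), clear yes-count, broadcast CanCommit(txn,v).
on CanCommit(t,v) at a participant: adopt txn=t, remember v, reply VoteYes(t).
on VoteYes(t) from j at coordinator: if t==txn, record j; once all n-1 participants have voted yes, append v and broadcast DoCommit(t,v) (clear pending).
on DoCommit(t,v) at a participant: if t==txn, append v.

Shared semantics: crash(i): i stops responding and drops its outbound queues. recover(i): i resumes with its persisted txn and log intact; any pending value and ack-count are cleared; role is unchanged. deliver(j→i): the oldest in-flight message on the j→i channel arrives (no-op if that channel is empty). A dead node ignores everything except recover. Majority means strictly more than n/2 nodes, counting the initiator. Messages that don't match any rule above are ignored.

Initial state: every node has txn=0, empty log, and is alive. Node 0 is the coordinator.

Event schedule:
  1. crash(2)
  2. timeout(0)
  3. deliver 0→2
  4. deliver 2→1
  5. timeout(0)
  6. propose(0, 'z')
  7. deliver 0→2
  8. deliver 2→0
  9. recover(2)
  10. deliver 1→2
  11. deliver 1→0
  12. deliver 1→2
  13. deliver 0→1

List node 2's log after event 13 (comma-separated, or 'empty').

empty

after 1 — crash(2): n2:✗part/t0/[-]
after 2 — timeout(0): n0:coor/t1/[-]
after 3 — deliver 0→2: ·
after 4 — deliver 2→1: ·
after 5 — timeout(0): n0:coor/t2/[-]
after 6 — propose(0,'z'): n0:coor/t3/[-]
after 7 — deliver 0→2: ·
after 8 — deliver 2→0: ·
after 9 — recover(2): n2:part/t0/[-]
after 10 — deliver 1→2: ·
after 11 — deliver 1→0: ·
after 12 — deliver 1→2: ·
after 13 — deliver 0→1: n1:part/t1/[-]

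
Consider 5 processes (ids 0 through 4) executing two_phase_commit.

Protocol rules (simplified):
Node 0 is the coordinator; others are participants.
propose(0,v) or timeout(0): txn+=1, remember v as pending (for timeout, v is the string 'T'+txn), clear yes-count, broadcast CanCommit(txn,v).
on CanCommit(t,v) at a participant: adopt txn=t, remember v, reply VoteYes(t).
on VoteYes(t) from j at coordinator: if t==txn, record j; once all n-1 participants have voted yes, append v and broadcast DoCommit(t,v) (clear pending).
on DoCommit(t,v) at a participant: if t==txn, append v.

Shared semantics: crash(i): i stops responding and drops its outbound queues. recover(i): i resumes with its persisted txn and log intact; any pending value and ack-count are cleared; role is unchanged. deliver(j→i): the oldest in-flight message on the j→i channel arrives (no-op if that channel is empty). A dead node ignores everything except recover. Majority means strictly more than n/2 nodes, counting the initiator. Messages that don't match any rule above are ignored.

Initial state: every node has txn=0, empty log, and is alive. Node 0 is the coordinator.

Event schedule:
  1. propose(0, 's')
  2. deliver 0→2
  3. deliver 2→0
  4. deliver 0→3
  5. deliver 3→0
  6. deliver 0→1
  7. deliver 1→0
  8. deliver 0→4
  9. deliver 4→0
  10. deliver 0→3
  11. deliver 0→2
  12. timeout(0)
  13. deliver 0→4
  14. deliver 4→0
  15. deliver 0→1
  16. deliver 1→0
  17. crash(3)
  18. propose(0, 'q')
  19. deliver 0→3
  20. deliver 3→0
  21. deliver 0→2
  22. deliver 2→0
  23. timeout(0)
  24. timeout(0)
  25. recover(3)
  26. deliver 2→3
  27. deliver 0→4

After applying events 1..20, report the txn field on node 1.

1

[1] propose(0,'s') → N0(coor t1 [-])
[2] deliver 0→2 → N2(part t1 [-])
[3] deliver 2→0 → ∅
[4] deliver 0→3 → N3(part t1 [-])
[5] deliver 3→0 → ∅
[6] deliver 0→1 → N1(part t1 [-])
[7] deliver 1→0 → ∅
[8] deliver 0→4 → N4(part t1 [-])
[9] deliver 4→0 → N0(coor t1 [s])
[10] deliver 0→3 → N3(part t1 [s])
[11] deliver 0→2 → N2(part t1 [s])
[12] timeout(0) → N0(coor t2 [s])
[13] deliver 0→4 → N4(part t1 [s])
[14] deliver 4→0 → ∅
[15] deliver 0→1 → N1(part t1 [s])
[16] deliver 1→0 → ∅
[17] crash(3) → N3(✗part t1 [s])
[18] propose(0,'q') → N0(coor t3 [s])
[19] deliver 0→3 → ∅
[20] deliver 3→0 → ∅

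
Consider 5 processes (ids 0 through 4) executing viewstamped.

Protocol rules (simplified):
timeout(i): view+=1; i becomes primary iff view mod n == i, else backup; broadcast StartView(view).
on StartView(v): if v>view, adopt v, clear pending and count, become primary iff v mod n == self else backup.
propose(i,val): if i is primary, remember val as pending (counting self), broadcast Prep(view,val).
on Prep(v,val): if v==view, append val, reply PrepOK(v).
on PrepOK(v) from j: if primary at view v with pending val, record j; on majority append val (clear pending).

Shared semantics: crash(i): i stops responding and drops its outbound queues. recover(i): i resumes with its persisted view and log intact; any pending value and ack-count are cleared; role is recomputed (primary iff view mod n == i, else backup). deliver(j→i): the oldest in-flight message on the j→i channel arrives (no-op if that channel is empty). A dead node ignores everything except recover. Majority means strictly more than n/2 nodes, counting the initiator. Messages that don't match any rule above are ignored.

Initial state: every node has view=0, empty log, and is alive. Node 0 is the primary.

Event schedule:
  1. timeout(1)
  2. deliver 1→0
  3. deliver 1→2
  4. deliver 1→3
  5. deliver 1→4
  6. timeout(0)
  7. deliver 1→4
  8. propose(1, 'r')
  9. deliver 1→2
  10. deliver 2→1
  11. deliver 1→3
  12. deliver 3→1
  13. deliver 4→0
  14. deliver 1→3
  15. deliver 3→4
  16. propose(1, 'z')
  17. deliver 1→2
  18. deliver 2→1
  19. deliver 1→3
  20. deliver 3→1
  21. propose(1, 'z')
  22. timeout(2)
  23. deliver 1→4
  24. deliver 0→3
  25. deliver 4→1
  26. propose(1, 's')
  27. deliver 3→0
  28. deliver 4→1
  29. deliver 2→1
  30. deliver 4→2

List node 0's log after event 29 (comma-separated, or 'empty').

[1] timeout(1) → N1(prim v1 [-])
[2] deliver 1→0 → N0(back v1 [-])
[3] deliver 1→2 → N2(back v1 [-])
[4] deliver 1→3 → N3(back v1 [-])
[5] deliver 1→4 → N4(back v1 [-])
[6] timeout(0) → N0(back v2 [-])
[7] deliver 1→4 → ∅
[8] propose(1,'r') → ∅
[9] deliver 1→2 → N2(back v1 [r])
[10] deliver 2→1 → ∅
[11] deliver 1→3 → N3(back v1 [r])
[12] deliver 3→1 → N1(prim v1 [r])
[13] deliver 4→0 → ∅
[14] deliver 1→3 → ∅
[15] deliver 3→4 → ∅
[16] propose(1,'z') → ∅
[17] deliver 1→2 → N2(back v1 [r,z])
[18] deliver 2→1 → ∅
[19] deliver 1→3 → N3(back v1 [r,z])
[20] deliver 3→1 → N1(prim v1 [r,z])
[21] propose(1,'z') → ∅
[22] timeout(2) → N2(prim v2 [r,z])
[23] deliver 1→4 → N4(back v1 [r])
[24] deliver 0→3 → N3(back v2 [r,z])
[25] deliver 4→1 → ∅
[26] propose(1,'s') → ∅
[27] deliver 3→0 → ∅
[28] deliver 4→1 → ∅
[29] deliver 2→1 → N1(back v2 [r,z])

empty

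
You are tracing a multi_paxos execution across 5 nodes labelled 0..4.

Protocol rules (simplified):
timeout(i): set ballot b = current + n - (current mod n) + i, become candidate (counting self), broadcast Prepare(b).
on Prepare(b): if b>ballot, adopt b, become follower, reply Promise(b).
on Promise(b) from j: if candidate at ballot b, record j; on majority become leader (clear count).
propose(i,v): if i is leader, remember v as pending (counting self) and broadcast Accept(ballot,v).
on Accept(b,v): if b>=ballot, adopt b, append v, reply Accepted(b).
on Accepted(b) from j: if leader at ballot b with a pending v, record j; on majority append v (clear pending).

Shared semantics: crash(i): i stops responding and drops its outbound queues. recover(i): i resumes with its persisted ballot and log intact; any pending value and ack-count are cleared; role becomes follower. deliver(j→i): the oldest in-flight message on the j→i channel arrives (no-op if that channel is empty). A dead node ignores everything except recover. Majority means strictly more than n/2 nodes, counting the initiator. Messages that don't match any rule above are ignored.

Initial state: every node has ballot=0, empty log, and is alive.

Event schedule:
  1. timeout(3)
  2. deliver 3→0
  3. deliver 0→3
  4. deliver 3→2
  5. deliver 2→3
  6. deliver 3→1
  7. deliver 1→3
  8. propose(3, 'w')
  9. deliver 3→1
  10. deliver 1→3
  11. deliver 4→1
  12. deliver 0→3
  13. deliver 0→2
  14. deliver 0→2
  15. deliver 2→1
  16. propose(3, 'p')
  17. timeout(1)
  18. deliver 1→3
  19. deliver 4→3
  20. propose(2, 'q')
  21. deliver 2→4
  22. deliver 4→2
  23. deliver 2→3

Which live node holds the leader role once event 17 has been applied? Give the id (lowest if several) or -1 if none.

3

step 1 timeout(3): 3={cand,b=8,log=-}
step 2 deliver 3→0: 0={foll,b=8,log=-}
step 3 deliver 0→3: —
step 4 deliver 3→2: 2={foll,b=8,log=-}
step 5 deliver 2→3: 3={lead,b=8,log=-}
step 6 deliver 3→1: 1={foll,b=8,log=-}
step 7 deliver 1→3: —
step 8 propose(3,'w'): —
step 9 deliver 3→1: 1={foll,b=8,log=w}
step 10 deliver 1→3: —
step 11 deliver 4→1: —
step 12 deliver 0→3: —
step 13 deliver 0→2: —
step 14 deliver 0→2: —
step 15 deliver 2→1: —
step 16 propose(3,'p'): —
step 17 timeout(1): 1={cand,b=11,log=w}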